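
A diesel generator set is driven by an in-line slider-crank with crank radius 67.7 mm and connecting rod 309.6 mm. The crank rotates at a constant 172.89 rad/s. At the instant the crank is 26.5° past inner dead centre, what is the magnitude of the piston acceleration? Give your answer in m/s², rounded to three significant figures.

2080

ω = 172.9 rad/s
x(θ) = r cosθ + √(L² − r² sin²θ); with ω constant, a = ω²·d²x/dθ².
d²x/dθ² = −r cosθ − r²(cos2θ)/√u − r⁴ sin²2θ/(4u^{3/2}),  u = L² − r² sin²θ = 0.0949397 m².
Substituting r = 0.0677 m, L = 0.3096 m, θ = 26.5°: d²x/dθ² = -0.069653 m.
a = ω²·d²x/dθ² = (172.9)²·(-0.069653) = -2082 m/s²;  |a| = 2082 m/s².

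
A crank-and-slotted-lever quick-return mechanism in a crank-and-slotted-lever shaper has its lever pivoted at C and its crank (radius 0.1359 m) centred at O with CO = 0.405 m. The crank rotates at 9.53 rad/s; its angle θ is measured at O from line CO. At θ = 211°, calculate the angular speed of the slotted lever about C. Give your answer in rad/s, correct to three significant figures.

ω = 9.53 rad/s
Crank pin A relative to C: A = (d + r cosθ, r sinθ); lever angle φ = atan2(r sinθ, d + r cosθ).
Differentiating tanφ: φ̇ = rω(d cosθ + r)/(d² + r² + 2dr cosθ).
d² + r² + 2dr cosθ = |CA|² = 0.0881377 m²;  d cosθ + r = -0.21125 m.
|ω_lever| = |0.1359·9.53·-0.21125| / 0.0881377 = 3.1042 rad/s.

3.10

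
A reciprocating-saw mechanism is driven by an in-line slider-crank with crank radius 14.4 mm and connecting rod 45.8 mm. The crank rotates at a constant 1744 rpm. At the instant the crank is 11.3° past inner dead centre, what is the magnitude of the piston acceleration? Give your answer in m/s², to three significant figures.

611

ω = 2π·1744/60 = 182.6 rad/s
x(θ) = r cosθ + √(L² − r² sin²θ); with ω constant, a = ω²·d²x/dθ².
d²x/dθ² = −r cosθ − r²(cos2θ)/√u − r⁴ sin²2θ/(4u^{3/2}),  u = L² − r² sin²θ = 0.00208968 m².
Substituting r = 0.0144 m, L = 0.0458 m, θ = 11.3°: d²x/dθ² = -0.018325 m.
a = ω²·d²x/dθ² = (182.6)²·(-0.018325) = -611.22 m/s²;  |a| = 611.22 m/s².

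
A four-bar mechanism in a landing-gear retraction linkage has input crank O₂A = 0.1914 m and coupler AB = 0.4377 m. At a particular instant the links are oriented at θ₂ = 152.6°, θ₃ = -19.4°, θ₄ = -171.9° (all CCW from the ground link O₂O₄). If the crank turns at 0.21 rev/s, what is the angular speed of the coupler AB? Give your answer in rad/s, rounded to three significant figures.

0.726

ω₂ = 1.319 rad/s (from 0.21 rev/s).
Differentiating the loop-closure r₂e^{iθ₂}+r₃e^{iθ₃}=r₁+r₄e^{iθ₄} gives r₂ω₂e^{iθ₂}+r₃ω₃e^{iθ₃}=r₄ω₄e^{iθ₄}.
Eliminating the other unknown: ω₃ = r₂ω₂ sin(θ₄−θ₂) / [r₃ sin(θ₃−θ₄)].
Numerator sine = +0.58070; denominator sine = +0.46175.
Result = 0.1914·1.319·(+0.58070) / (0.4377·(+0.46175)) = +0.72563 rad/s; magnitude 0.72563 rad/s.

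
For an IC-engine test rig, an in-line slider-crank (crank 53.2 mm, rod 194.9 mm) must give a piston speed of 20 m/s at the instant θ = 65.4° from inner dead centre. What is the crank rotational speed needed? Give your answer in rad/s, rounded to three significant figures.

370

For an in-line slider-crank, |v_piston| = rω|sinθ|·[1 + r cosθ/√(L² − r² sin²θ)].
With r = 0.0532 m, L = 0.1949 m, θ = 65.4°: the bracketed kinematic factor |dx/dθ| = 0.054045 m.
ω = v/|dx/dθ| = 20/0.054045 = 370.06 rad/s.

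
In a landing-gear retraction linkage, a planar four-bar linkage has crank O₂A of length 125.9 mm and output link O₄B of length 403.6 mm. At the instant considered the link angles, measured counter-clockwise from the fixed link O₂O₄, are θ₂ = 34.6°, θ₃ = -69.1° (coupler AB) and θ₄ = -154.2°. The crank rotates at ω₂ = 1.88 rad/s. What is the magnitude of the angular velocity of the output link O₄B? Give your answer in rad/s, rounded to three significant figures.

ω₂ = 1.88 rad/s
Differentiating the loop-closure r₂e^{iθ₂}+r₃e^{iθ₃}=r₁+r₄e^{iθ₄} gives r₂ω₂e^{iθ₂}+r₃ω₃e^{iθ₃}=r₄ω₄e^{iθ₄}.
Eliminating the other unknown: ω₄ = r₂ω₂ sin(θ₂−θ₃) / [r₄ sin(θ₄−θ₃)].
Numerator sine = +0.97155; denominator sine = -0.99635.
Result = 0.1259·1.88·(+0.97155) / (0.4036·(-0.99635)) = -0.57186 rad/s; magnitude 0.57186 rad/s.

0.572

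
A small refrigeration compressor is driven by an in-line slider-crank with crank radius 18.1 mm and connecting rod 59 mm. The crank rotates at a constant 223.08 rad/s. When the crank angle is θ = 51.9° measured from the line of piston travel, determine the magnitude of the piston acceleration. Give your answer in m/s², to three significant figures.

ω = 223.1 rad/s
x(θ) = r cosθ + √(L² − r² sin²θ); with ω constant, a = ω²·d²x/dθ².
d²x/dθ² = −r cosθ − r²(cos2θ)/√u − r⁴ sin²2θ/(4u^{3/2}),  u = L² − r² sin²θ = 0.00327812 m².
Substituting r = 0.0181 m, L = 0.059 m, θ = 51.9°: d²x/dθ² = -0.0099383 m.
a = ω²·d²x/dθ² = (223.1)²·(-0.0099383) = -494.58 m/s²;  |a| = 494.58 m/s².

495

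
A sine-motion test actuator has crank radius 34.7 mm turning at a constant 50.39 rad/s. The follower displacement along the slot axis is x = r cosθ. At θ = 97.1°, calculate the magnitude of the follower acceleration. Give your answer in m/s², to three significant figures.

10.9

ω = 50.39 rad/s
x = r cosθ ⇒ ẍ = −rω² cosθ (ω constant).
|a| = rω²|cosθ| = 0.0347·(50.39)²·|cos 97.1°| = 10.89 m/s².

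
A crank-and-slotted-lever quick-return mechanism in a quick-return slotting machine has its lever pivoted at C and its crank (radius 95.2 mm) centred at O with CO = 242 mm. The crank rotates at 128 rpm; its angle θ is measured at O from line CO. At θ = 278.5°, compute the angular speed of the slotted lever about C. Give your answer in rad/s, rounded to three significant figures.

2.25

ω = 13.4 rad/s (from 128 rpm).
Crank pin A relative to C: A = (d + r cosθ, r sinθ); lever angle φ = atan2(r sinθ, d + r cosθ).
Differentiating tanφ: φ̇ = rω(d cosθ + r)/(d² + r² + 2dr cosθ).
d² + r² + 2dr cosθ = |CA|² = 0.0744376 m²;  d cosθ + r = +0.13097 m.
|ω_lever| = |0.0952·13.4·+0.13097| / 0.0744376 = 2.2452 rad/s.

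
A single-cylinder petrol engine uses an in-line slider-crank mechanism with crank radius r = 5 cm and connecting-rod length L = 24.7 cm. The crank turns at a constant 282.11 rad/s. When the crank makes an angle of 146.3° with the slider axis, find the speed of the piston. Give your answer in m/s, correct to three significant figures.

ω = 282.1 rad/s
For an in-line slider-crank, x = r cosθ + √(L² − r² sin²θ), so v = −rω sinθ·[1 + r cosθ/√(L² − r² sin²θ)].
With r = 0.05 m, L = 0.247 m, θ = 146.3°: √(L² − r² sin²θ) = 0.24544 m.
v = −0.05·282.1·0.55484·[1 + 0.05·-0.83195/0.24544] = -6.4999 m/s.
|v| = 6.4999 m/s.

6.50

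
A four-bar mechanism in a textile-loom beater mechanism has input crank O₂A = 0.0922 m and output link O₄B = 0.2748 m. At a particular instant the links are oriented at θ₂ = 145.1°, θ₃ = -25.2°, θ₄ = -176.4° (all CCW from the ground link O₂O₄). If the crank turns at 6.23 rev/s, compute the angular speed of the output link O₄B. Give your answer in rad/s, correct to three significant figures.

ω₂ = 39.14 rad/s (from 6.23 rev/s).
Differentiating the loop-closure r₂e^{iθ₂}+r₃e^{iθ₃}=r₁+r₄e^{iθ₄} gives r₂ω₂e^{iθ₂}+r₃ω₃e^{iθ₃}=r₄ω₄e^{iθ₄}.
Eliminating the other unknown: ω₄ = r₂ω₂ sin(θ₂−θ₃) / [r₄ sin(θ₄−θ₃)].
Numerator sine = +0.16849; denominator sine = -0.48175.
Result = 0.0922·39.14·(+0.16849) / (0.2748·(-0.48175)) = -4.5934 rad/s; magnitude 4.5934 rad/s.

4.59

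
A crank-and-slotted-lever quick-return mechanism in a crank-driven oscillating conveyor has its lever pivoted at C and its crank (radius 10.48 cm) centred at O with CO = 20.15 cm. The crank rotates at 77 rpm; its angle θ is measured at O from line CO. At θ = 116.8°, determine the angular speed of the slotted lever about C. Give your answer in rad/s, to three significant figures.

0.362

ω = 8.063 rad/s (from 77 rpm).
Crank pin A relative to C: A = (d + r cosθ, r sinθ); lever angle φ = atan2(r sinθ, d + r cosθ).
Differentiating tanφ: φ̇ = rω(d cosθ + r)/(d² + r² + 2dr cosθ).
d² + r² + 2dr cosθ = |CA|² = 0.0325427 m²;  d cosθ + r = +0.013948 m.
|ω_lever| = |0.1048·8.063·+0.013948| / 0.0325427 = 0.3622 rad/s.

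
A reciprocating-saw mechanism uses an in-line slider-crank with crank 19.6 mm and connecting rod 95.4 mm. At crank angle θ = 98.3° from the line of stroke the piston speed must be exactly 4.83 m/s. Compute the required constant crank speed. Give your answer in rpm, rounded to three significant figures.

For an in-line slider-crank, |v_piston| = rω|sinθ|·[1 + r cosθ/√(L² − r² sin²θ)].
With r = 0.0196 m, L = 0.0954 m, θ = 98.3°: the bracketed kinematic factor |dx/dθ| = 0.018807 m.
ω = v/|dx/dθ| = 4.83/0.018807 = 256.82 rad/s.
N = 60ω/(2π) = 2452.4 rpm.

2450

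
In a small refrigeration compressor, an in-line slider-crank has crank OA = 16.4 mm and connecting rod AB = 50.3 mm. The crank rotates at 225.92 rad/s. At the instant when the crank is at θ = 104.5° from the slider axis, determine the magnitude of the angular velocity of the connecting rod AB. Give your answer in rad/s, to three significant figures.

19.4

ω = 225.9 rad/s
The rod makes angle φ with the slider axis where L sinφ = r sinθ; differentiating, L cosφ·φ̇ = r ω cosθ.
L cosφ = √(L² − r² sin²θ) = 0.047728 m.
|ω_rod| = r ω |cosθ| / √(L² − r² sin²θ) = 0.0164·225.9·0.25038/0.047728 = 19.437 rad/s.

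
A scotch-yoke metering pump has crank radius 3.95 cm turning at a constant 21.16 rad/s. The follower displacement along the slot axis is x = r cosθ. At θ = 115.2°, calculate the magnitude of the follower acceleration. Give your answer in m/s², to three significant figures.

7.53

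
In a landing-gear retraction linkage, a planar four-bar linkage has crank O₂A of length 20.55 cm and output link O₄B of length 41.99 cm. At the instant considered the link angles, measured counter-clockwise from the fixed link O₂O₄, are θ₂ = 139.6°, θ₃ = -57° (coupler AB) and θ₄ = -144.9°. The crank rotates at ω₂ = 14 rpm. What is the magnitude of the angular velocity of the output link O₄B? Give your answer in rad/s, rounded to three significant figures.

0.205

ω₂ = 1.466 rad/s (from 14 rpm).
Differentiating the loop-closure r₂e^{iθ₂}+r₃e^{iθ₃}=r₁+r₄e^{iθ₄} gives r₂ω₂e^{iθ₂}+r₃ω₃e^{iθ₃}=r₄ω₄e^{iθ₄}.
Eliminating the other unknown: ω₄ = r₂ω₂ sin(θ₂−θ₃) / [r₄ sin(θ₄−θ₃)].
Numerator sine = -0.28569; denominator sine = -0.99933.
Result = 0.2055·1.466·(-0.28569) / (0.4199·(-0.99933)) = +0.20512 rad/s; magnitude 0.20512 rad/s.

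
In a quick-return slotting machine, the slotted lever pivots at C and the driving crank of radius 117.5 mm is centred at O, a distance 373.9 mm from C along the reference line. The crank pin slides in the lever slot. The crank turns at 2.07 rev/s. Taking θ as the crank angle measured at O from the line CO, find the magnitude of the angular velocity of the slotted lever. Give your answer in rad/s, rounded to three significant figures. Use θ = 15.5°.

3.06

ω = 13.01 rad/s (from 2.07 rev/s).
Crank pin A relative to C: A = (d + r cosθ, r sinθ); lever angle φ = atan2(r sinθ, d + r cosθ).
Differentiating tanφ: φ̇ = rω(d cosθ + r)/(d² + r² + 2dr cosθ).
d² + r² + 2dr cosθ = |CA|² = 0.238278 m²;  d cosθ + r = +0.4778 m.
|ω_lever| = |0.1175·13.01·+0.4778| / 0.238278 = 3.0644 rad/s.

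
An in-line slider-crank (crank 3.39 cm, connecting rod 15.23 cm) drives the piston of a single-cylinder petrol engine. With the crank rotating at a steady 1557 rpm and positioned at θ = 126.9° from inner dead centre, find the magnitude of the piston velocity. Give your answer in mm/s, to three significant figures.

ω = 2π·1557/60 = 163 rad/s
For an in-line slider-crank, x = r cosθ + √(L² − r² sin²θ), so v = −rω sinθ·[1 + r cosθ/√(L² − r² sin²θ)].
With r = 0.0339 m, L = 0.1523 m, θ = 126.9°: √(L² − r² sin²θ) = 0.14987 m.
v = −0.0339·163·0.79968·[1 + 0.0339·-0.60042/0.14987] = -3.8198 m/s.
|v| = 3.8198 m/s = 3819.8 mm/s.

3820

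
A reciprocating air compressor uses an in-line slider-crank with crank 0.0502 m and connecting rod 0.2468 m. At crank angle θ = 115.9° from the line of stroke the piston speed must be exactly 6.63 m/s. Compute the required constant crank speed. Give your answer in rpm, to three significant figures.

1540

For an in-line slider-crank, |v_piston| = rω|sinθ|·[1 + r cosθ/√(L² − r² sin²θ)].
With r = 0.0502 m, L = 0.2468 m, θ = 115.9°: the bracketed kinematic factor |dx/dθ| = 0.041077 m.
ω = v/|dx/dθ| = 6.63/0.041077 = 161.41 rad/s.
N = 60ω/(2π) = 1541.3 rpm.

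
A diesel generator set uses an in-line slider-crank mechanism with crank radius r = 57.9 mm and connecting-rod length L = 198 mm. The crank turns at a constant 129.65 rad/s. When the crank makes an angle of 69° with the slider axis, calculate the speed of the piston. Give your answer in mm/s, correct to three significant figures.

7770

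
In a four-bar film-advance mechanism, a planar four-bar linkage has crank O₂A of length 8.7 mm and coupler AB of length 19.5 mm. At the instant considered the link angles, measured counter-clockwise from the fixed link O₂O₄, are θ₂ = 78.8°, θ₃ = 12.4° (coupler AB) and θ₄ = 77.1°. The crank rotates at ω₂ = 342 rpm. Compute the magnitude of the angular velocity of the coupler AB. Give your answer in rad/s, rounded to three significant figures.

ω₂ = 35.81 rad/s (from 342 rpm).
Differentiating the loop-closure r₂e^{iθ₂}+r₃e^{iθ₃}=r₁+r₄e^{iθ₄} gives r₂ω₂e^{iθ₂}+r₃ω₃e^{iθ₃}=r₄ω₄e^{iθ₄}.
Eliminating the other unknown: ω₃ = r₂ω₂ sin(θ₄−θ₂) / [r₃ sin(θ₃−θ₄)].
Numerator sine = -0.02967; denominator sine = -0.90408.
Result = 0.0087·35.81·(-0.02967) / (0.0195·(-0.90408)) = +0.52432 rad/s; magnitude 0.52432 rad/s.

0.524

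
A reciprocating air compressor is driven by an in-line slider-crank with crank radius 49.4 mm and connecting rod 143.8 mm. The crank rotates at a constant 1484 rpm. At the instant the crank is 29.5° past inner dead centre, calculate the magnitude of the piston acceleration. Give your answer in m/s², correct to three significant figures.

ω = 2π·1484/60 = 155.4 rad/s
x(θ) = r cosθ + √(L² − r² sin²θ); with ω constant, a = ω²·d²x/dθ².
d²x/dθ² = −r cosθ − r²(cos2θ)/√u − r⁴ sin²2θ/(4u^{3/2}),  u = L² − r² sin²θ = 0.0200867 m².
Substituting r = 0.0494 m, L = 0.1438 m, θ = 29.5°: d²x/dθ² = -0.052248 m.
a = ω²·d²x/dθ² = (155.4)²·(-0.052248) = -1261.8 m/s²;  |a| = 1261.8 m/s².

1260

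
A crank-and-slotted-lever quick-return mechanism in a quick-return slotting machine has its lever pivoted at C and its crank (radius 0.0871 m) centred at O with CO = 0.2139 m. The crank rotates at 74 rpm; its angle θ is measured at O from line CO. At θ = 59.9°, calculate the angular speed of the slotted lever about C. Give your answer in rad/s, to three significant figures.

ω = 7.749 rad/s (from 74 rpm).
Crank pin A relative to C: A = (d + r cosθ, r sinθ); lever angle φ = atan2(r sinθ, d + r cosθ).
Differentiating tanφ: φ̇ = rω(d cosθ + r)/(d² + r² + 2dr cosθ).
d² + r² + 2dr cosθ = |CA|² = 0.0720266 m²;  d cosθ + r = +0.19437 m.
|ω_lever| = |0.0871·7.749·+0.19437| / 0.0720266 = 1.8215 rad/s.

1.82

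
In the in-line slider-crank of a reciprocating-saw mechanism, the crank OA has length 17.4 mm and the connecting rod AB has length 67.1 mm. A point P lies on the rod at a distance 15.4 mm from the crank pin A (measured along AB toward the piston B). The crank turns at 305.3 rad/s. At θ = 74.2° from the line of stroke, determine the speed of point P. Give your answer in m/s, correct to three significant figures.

ω = 305.3 rad/s.  Crank-pin speed |V_A| = rω = 5.3122 m/s, perpendicular to OA.
Rod angle: sinφ = −(r/L) sinθ ⇒ φ = -14.449°; ω_rod = −rω cosθ/√(L²−r²sin²θ) = -22.26 rad/s.
V_P = V_A + ω_rod × AP, with AP = 0.0154 m along the rod.
Components: V_Px = −rω sinθ − a·ω_rod·sinφ = -5.197 m/s;  V_Py = rω cosθ + a·ω_rod·cosφ = +1.1144 m/s.
|V_P| = √(V_Px² + V_Py²) = 5.3152 m/s.

5.32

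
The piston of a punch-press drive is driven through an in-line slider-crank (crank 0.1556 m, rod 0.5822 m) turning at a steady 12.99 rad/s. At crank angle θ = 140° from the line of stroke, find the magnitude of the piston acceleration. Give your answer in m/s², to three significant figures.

ω = 12.99 rad/s
x(θ) = r cosθ + √(L² − r² sin²θ); with ω constant, a = ω²·d²x/dθ².
d²x/dθ² = −r cosθ − r²(cos2θ)/√u − r⁴ sin²2θ/(4u^{3/2}),  u = L² − r² sin²θ = 0.328953 m².
Substituting r = 0.1556 m, L = 0.5822 m, θ = 140°: d²x/dθ² = +0.11111 m.
a = ω²·d²x/dθ² = (12.99)²·(+0.11111) = +18.749 m/s²;  |a| = 18.749 m/s².

18.7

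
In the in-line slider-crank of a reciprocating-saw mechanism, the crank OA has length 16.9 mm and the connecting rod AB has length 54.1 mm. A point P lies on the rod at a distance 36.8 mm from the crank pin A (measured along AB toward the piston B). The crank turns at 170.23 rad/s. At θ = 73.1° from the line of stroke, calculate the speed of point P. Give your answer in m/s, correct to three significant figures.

2.94

ω = 170.2 rad/s.  Crank-pin speed |V_A| = rω = 2.8769 m/s, perpendicular to OA.
Rod angle: sinφ = −(r/L) sinθ ⇒ φ = -17.391°; ω_rod = −rω cosθ/√(L²−r²sin²θ) = -16.199 rad/s.
V_P = V_A + ω_rod × AP, with AP = 0.0368 m along the rod.
Components: V_Px = −rω sinθ − a·ω_rod·sinφ = -2.9308 m/s;  V_Py = rω cosθ + a·ω_rod·cosφ = +0.26744 m/s.
|V_P| = √(V_Px² + V_Py²) = 2.943 m/s.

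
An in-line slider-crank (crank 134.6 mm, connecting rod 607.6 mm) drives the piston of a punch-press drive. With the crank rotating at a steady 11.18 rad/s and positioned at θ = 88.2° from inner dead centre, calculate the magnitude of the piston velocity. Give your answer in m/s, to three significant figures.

1.51

ω = 11.18 rad/s
For an in-line slider-crank, x = r cosθ + √(L² − r² sin²θ), so v = −rω sinθ·[1 + r cosθ/√(L² − r² sin²θ)].
With r = 0.1346 m, L = 0.6076 m, θ = 88.2°: √(L² − r² sin²θ) = 0.59252 m.
v = −0.1346·11.18·0.99951·[1 + 0.1346·0.03141/0.59252] = -1.5148 m/s.
|v| = 1.5148 m/s.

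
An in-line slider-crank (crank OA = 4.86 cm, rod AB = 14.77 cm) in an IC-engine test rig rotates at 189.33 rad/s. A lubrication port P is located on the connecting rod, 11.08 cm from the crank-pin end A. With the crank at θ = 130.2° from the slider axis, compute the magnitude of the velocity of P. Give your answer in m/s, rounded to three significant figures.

6.06

ω = 189.3 rad/s.  Crank-pin speed |V_A| = rω = 9.2014 m/s, perpendicular to OA.
Rod angle: sinφ = −(r/L) sinθ ⇒ φ = -14.556°; ω_rod = −rω cosθ/√(L²−r²sin²θ) = +41.544 rad/s.
V_P = V_A + ω_rod × AP, with AP = 0.1108 m along the rod.
Components: V_Px = −rω sinθ − a·ω_rod·sinφ = -5.8712 m/s;  V_Py = rω cosθ + a·ω_rod·cosφ = -1.4838 m/s.
|V_P| = √(V_Px² + V_Py²) = 6.0557 m/s.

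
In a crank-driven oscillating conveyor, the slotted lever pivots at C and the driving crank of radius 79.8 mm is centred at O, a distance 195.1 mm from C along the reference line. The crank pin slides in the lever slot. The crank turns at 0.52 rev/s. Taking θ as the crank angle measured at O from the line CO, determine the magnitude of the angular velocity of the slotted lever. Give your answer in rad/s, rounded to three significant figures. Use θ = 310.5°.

0.833

ω = 3.267 rad/s (from 0.52 rev/s).
Crank pin A relative to C: A = (d + r cosθ, r sinθ); lever angle φ = atan2(r sinθ, d + r cosθ).
Differentiating tanφ: φ̇ = rω(d cosθ + r)/(d² + r² + 2dr cosθ).
d² + r² + 2dr cosθ = |CA|² = 0.0646545 m²;  d cosθ + r = +0.20651 m.
|ω_lever| = |0.0798·3.267·+0.20651| / 0.0646545 = 0.83277 rad/s.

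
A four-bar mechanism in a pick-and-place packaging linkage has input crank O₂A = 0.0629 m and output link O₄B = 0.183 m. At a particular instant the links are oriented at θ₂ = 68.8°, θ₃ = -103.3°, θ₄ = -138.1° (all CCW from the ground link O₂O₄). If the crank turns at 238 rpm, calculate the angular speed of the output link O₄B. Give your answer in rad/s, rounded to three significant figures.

2.06

ω₂ = 24.92 rad/s (from 238 rpm).
Differentiating the loop-closure r₂e^{iθ₂}+r₃e^{iθ₃}=r₁+r₄e^{iθ₄} gives r₂ω₂e^{iθ₂}+r₃ω₃e^{iθ₃}=r₄ω₄e^{iθ₄}.
Eliminating the other unknown: ω₄ = r₂ω₂ sin(θ₂−θ₃) / [r₄ sin(θ₄−θ₃)].
Numerator sine = +0.13744; denominator sine = -0.57071.
Result = 0.0629·24.92·(+0.13744) / (0.183·(-0.57071)) = -2.0631 rad/s; magnitude 2.0631 rad/s.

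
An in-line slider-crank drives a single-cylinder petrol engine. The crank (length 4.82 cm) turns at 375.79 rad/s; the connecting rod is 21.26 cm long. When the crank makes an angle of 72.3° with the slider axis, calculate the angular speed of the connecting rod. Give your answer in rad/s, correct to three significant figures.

ω = 375.8 rad/s
The rod makes angle φ with the slider axis where L sinφ = r sinθ; differentiating, L cosφ·φ̇ = r ω cosθ.
L cosφ = √(L² − r² sin²θ) = 0.20758 m.
|ω_rod| = r ω |cosθ| / √(L² − r² sin²θ) = 0.0482·375.8·0.30403/0.20758 = 26.529 rad/s.

26.5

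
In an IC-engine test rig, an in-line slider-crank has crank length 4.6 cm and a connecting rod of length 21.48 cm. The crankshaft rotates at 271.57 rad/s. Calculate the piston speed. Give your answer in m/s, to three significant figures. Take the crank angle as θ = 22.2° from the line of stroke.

ω = 271.6 rad/s
For an in-line slider-crank, x = r cosθ + √(L² − r² sin²θ), so v = −rω sinθ·[1 + r cosθ/√(L² − r² sin²θ)].
With r = 0.046 m, L = 0.2148 m, θ = 22.2°: √(L² − r² sin²θ) = 0.2141 m.
v = −0.046·271.6·0.37784·[1 + 0.046·0.92587/0.2141] = -5.659 m/s.
|v| = 5.659 m/s.

5.66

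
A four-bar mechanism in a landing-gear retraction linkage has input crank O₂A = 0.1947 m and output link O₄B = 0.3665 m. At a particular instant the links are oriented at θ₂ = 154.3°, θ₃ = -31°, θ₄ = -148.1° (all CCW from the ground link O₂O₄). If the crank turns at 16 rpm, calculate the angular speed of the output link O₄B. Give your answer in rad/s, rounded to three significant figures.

ω₂ = 1.676 rad/s (from 16 rpm).
Differentiating the loop-closure r₂e^{iθ₂}+r₃e^{iθ₃}=r₁+r₄e^{iθ₄} gives r₂ω₂e^{iθ₂}+r₃ω₃e^{iθ₃}=r₄ω₄e^{iθ₄}.
Eliminating the other unknown: ω₄ = r₂ω₂ sin(θ₂−θ₃) / [r₄ sin(θ₄−θ₃)].
Numerator sine = -0.09237; denominator sine = -0.89021.
Result = 0.1947·1.676·(-0.09237) / (0.3665·(-0.89021)) = +0.092359 rad/s; magnitude 0.092359 rad/s.

0.0924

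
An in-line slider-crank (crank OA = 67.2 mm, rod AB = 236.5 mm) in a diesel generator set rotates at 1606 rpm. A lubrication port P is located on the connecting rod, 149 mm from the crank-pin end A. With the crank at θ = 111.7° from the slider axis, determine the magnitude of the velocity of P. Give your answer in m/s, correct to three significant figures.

9.90

ω = 168.2 rad/s.  Crank-pin speed |V_A| = rω = 11.302 m/s, perpendicular to OA.
Rod angle: sinφ = −(r/L) sinθ ⇒ φ = -15.308°; ω_rod = −rω cosθ/√(L²−r²sin²θ) = +18.319 rad/s.
V_P = V_A + ω_rod × AP, with AP = 0.149 m along the rod.
Components: V_Px = −rω sinθ − a·ω_rod·sinφ = -9.7801 m/s;  V_Py = rω cosθ + a·ω_rod·cosφ = -1.5461 m/s.
|V_P| = √(V_Px² + V_Py²) = 9.9016 m/s.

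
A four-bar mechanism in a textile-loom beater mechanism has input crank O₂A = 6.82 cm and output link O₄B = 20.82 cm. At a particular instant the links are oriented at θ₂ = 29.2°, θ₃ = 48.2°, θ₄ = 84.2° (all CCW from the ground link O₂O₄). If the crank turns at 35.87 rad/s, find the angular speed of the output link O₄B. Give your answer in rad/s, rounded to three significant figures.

ω₂ = 35.87 rad/s
Differentiating the loop-closure r₂e^{iθ₂}+r₃e^{iθ₃}=r₁+r₄e^{iθ₄} gives r₂ω₂e^{iθ₂}+r₃ω₃e^{iθ₃}=r₄ω₄e^{iθ₄}.
Eliminating the other unknown: ω₄ = r₂ω₂ sin(θ₂−θ₃) / [r₄ sin(θ₄−θ₃)].
Numerator sine = -0.32557; denominator sine = +0.58779.
Result = 0.0682·35.87·(-0.32557) / (0.2082·(+0.58779)) = -6.5082 rad/s; magnitude 6.5082 rad/s.

6.51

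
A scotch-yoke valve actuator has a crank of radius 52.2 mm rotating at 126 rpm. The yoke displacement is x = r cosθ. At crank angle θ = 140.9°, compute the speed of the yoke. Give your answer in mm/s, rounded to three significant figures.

ω = 13.19 rad/s (from 126 rpm).
x = r cosθ ⇒ ẋ = −rω sinθ.
|v| = rω|sinθ| = 0.0522·13.19·|sin 140.9°| = 0.43439 m/s = 434.39 mm/s.

434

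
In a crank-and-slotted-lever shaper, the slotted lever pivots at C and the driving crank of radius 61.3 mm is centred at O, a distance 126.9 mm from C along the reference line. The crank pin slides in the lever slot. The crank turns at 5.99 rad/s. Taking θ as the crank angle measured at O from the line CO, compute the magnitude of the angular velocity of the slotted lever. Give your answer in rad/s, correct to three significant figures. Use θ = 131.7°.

0.892

ω = 5.99 rad/s
Crank pin A relative to C: A = (d + r cosθ, r sinθ); lever angle φ = atan2(r sinθ, d + r cosθ).
Differentiating tanφ: φ̇ = rω(d cosθ + r)/(d² + r² + 2dr cosθ).
d² + r² + 2dr cosθ = |CA|² = 0.00951169 m²;  d cosθ + r = -0.023118 m.
|ω_lever| = |0.0613·5.99·-0.023118| / 0.00951169 = 0.89243 rad/s.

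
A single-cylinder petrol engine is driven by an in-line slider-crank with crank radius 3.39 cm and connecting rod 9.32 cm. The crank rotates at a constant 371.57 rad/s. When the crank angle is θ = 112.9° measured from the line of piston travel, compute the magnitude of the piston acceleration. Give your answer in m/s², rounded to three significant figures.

3050

ω = 371.6 rad/s
x(θ) = r cosθ + √(L² − r² sin²θ); with ω constant, a = ω²·d²x/dθ².
d²x/dθ² = −r cosθ − r²(cos2θ)/√u − r⁴ sin²2θ/(4u^{3/2}),  u = L² − r² sin²θ = 0.00771104 m².
Substituting r = 0.0339 m, L = 0.0932 m, θ = 112.9°: d²x/dθ² = +0.022065 m.
a = ω²·d²x/dθ² = (371.6)²·(+0.022065) = +3046.3 m/s²;  |a| = 3046.3 m/s².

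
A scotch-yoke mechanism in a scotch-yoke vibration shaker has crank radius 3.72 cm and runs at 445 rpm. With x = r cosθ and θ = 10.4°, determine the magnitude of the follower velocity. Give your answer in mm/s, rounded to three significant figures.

313

ω = 46.6 rad/s (from 445 rpm).
x = r cosθ ⇒ ẋ = −rω sinθ.
|v| = rω|sinθ| = 0.0372·46.6·|sin 10.4°| = 0.31294 m/s = 312.94 mm/s.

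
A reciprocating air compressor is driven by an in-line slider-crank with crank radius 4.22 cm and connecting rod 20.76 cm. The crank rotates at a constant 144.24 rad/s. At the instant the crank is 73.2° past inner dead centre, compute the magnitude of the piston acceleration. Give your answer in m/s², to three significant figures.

ω = 144.2 rad/s
x(θ) = r cosθ + √(L² − r² sin²θ); with ω constant, a = ω²·d²x/dθ².
d²x/dθ² = −r cosθ − r²(cos2θ)/√u − r⁴ sin²2θ/(4u^{3/2}),  u = L² − r² sin²θ = 0.0414657 m².
Substituting r = 0.0422 m, L = 0.2076 m, θ = 73.2°: d²x/dθ² = -0.0049417 m.
a = ω²·d²x/dθ² = (144.2)²·(-0.0049417) = -102.81 m/s²;  |a| = 102.81 m/s².

103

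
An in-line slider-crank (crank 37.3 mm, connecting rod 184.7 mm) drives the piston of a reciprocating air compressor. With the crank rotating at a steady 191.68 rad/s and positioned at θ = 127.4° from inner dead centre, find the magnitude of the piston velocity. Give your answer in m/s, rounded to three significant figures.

ω = 191.7 rad/s
For an in-line slider-crank, x = r cosθ + √(L² − r² sin²θ), so v = −rω sinθ·[1 + r cosθ/√(L² − r² sin²θ)].
With r = 0.0373 m, L = 0.1847 m, θ = 127.4°: √(L² − r² sin²θ) = 0.18231 m.
v = −0.0373·191.7·0.79441·[1 + 0.0373·-0.60738/0.18231] = -4.974 m/s.
|v| = 4.974 m/s.

4.97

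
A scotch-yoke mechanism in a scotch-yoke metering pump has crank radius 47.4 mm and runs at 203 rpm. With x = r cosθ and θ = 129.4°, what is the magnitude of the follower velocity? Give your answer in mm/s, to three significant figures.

779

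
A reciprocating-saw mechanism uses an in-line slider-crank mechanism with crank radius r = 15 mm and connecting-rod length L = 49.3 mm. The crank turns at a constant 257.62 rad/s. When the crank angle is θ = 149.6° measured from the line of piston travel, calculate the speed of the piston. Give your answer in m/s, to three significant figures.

1.44

ω = 257.6 rad/s
For an in-line slider-crank, x = r cosθ + √(L² − r² sin²θ), so v = −rω sinθ·[1 + r cosθ/√(L² − r² sin²θ)].
With r = 0.015 m, L = 0.0493 m, θ = 149.6°: √(L² − r² sin²θ) = 0.048712 m.
v = −0.015·257.6·0.50603·[1 + 0.015·-0.86251/0.048712] = -1.4361 m/s.
|v| = 1.4361 m/s.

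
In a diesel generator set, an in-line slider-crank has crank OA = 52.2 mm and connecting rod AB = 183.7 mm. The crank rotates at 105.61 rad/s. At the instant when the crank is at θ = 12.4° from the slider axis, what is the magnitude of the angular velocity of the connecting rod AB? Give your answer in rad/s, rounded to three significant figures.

29.4

ω = 105.6 rad/s
The rod makes angle φ with the slider axis where L sinφ = r sinθ; differentiating, L cosφ·φ̇ = r ω cosθ.
L cosφ = √(L² − r² sin²θ) = 0.18336 m.
|ω_rod| = r ω |cosθ| / √(L² − r² sin²θ) = 0.0522·105.6·0.97667/0.18336 = 29.365 rad/s.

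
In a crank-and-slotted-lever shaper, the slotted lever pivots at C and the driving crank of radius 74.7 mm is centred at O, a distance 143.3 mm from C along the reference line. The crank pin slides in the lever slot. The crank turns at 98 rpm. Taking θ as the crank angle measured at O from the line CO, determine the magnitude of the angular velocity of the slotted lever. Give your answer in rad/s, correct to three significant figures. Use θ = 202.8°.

ω = 10.26 rad/s (from 98 rpm).
Crank pin A relative to C: A = (d + r cosθ, r sinθ); lever angle φ = atan2(r sinθ, d + r cosθ).
Differentiating tanφ: φ̇ = rω(d cosθ + r)/(d² + r² + 2dr cosθ).
d² + r² + 2dr cosθ = |CA|² = 0.00637879 m²;  d cosθ + r = -0.057403 m.
|ω_lever| = |0.0747·10.26·-0.057403| / 0.00637879 = 6.8988 rad/s.

6.90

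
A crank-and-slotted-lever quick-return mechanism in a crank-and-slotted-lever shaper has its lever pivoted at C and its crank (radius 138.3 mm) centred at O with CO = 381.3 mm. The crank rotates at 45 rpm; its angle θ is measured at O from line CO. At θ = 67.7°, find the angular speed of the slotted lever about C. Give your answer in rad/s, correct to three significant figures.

0.902

ω = 4.712 rad/s (from 45 rpm).
Crank pin A relative to C: A = (d + r cosθ, r sinθ); lever angle φ = atan2(r sinθ, d + r cosθ).
Differentiating tanφ: φ̇ = rω(d cosθ + r)/(d² + r² + 2dr cosθ).
d² + r² + 2dr cosθ = |CA|² = 0.204537 m²;  d cosθ + r = +0.28299 m.
|ω_lever| = |0.1383·4.712·+0.28299| / 0.204537 = 0.90169 rad/s.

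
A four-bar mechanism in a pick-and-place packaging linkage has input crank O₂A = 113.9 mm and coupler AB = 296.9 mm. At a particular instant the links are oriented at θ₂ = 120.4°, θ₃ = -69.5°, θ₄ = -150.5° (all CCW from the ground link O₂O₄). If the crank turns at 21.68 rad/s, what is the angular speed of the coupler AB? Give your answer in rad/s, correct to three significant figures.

ω₂ = 21.68 rad/s
Differentiating the loop-closure r₂e^{iθ₂}+r₃e^{iθ₃}=r₁+r₄e^{iθ₄} gives r₂ω₂e^{iθ₂}+r₃ω₃e^{iθ₃}=r₄ω₄e^{iθ₄}.
Eliminating the other unknown: ω₃ = r₂ω₂ sin(θ₄−θ₂) / [r₃ sin(θ₃−θ₄)].
Numerator sine = +0.99988; denominator sine = +0.98769.
Result = 0.1139·21.68·(+0.99988) / (0.2969·(+0.98769)) = +8.4198 rad/s; magnitude 8.4198 rad/s.

8.42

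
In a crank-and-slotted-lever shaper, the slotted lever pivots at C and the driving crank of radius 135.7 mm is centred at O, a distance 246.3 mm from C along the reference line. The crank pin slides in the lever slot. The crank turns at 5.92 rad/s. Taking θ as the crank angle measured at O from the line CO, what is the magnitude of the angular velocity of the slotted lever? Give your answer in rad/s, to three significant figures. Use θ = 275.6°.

ω = 5.92 rad/s
Crank pin A relative to C: A = (d + r cosθ, r sinθ); lever angle φ = atan2(r sinθ, d + r cosθ).
Differentiating tanφ: φ̇ = rω(d cosθ + r)/(d² + r² + 2dr cosθ).
d² + r² + 2dr cosθ = |CA|² = 0.0856012 m²;  d cosθ + r = +0.15973 m.
|ω_lever| = |0.1357·5.92·+0.15973| / 0.0856012 = 1.4991 rad/s.

1.50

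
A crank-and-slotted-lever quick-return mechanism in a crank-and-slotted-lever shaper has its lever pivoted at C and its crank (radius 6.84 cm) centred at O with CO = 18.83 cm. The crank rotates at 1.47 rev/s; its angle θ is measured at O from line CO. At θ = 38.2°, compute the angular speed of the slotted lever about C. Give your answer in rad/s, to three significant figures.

ω = 9.236 rad/s (from 1.47 rev/s).
Crank pin A relative to C: A = (d + r cosθ, r sinθ); lever angle φ = atan2(r sinθ, d + r cosθ).
Differentiating tanφ: φ̇ = rω(d cosθ + r)/(d² + r² + 2dr cosθ).
d² + r² + 2dr cosθ = |CA|² = 0.0603787 m²;  d cosθ + r = +0.21638 m.
|ω_lever| = |0.0684·9.236·+0.21638| / 0.0603787 = 2.264 rad/s.

2.26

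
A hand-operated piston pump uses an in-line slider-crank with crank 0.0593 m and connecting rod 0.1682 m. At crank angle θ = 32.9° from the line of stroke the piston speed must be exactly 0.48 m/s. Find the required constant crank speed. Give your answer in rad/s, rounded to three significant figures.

11.4

For an in-line slider-crank, |v_piston| = rω|sinθ|·[1 + r cosθ/√(L² − r² sin²θ)].
With r = 0.0593 m, L = 0.1682 m, θ = 32.9°: the bracketed kinematic factor |dx/dθ| = 0.041925 m.
ω = v/|dx/dθ| = 0.48/0.041925 = 11.449 rad/s.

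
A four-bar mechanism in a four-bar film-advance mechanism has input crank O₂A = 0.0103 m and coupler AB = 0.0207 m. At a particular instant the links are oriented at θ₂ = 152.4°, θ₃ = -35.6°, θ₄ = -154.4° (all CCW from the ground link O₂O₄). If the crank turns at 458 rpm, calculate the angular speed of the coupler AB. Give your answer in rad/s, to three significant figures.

21.8

ω₂ = 47.96 rad/s (from 458 rpm).
Differentiating the loop-closure r₂e^{iθ₂}+r₃e^{iθ₃}=r₁+r₄e^{iθ₄} gives r₂ω₂e^{iθ₂}+r₃ω₃e^{iθ₃}=r₄ω₄e^{iθ₄}.
Eliminating the other unknown: ω₃ = r₂ω₂ sin(θ₄−θ₂) / [r₃ sin(θ₃−θ₄)].
Numerator sine = +0.80073; denominator sine = +0.87631.
Result = 0.0103·47.96·(+0.80073) / (0.0207·(+0.87631)) = +21.807 rad/s; magnitude 21.807 rad/s.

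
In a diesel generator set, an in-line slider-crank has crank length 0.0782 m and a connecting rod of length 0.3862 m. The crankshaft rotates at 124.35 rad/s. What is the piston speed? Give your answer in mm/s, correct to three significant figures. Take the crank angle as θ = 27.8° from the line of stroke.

5350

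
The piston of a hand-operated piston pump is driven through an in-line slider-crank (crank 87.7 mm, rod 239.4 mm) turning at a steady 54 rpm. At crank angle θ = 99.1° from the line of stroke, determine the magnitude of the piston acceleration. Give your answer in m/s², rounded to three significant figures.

1.49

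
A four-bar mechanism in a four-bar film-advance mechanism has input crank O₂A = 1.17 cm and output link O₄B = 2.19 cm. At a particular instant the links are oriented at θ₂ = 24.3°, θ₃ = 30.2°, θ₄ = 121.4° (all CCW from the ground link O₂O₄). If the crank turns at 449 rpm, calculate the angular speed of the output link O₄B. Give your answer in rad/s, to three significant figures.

ω₂ = 47.02 rad/s (from 449 rpm).
Differentiating the loop-closure r₂e^{iθ₂}+r₃e^{iθ₃}=r₁+r₄e^{iθ₄} gives r₂ω₂e^{iθ₂}+r₃ω₃e^{iθ₃}=r₄ω₄e^{iθ₄}.
Eliminating the other unknown: ω₄ = r₂ω₂ sin(θ₂−θ₃) / [r₄ sin(θ₄−θ₃)].
Numerator sine = -0.10279; denominator sine = +0.99978.
Result = 0.0117·47.02·(-0.10279) / (0.0219·(+0.99978)) = -2.5827 rad/s; magnitude 2.5827 rad/s.

2.58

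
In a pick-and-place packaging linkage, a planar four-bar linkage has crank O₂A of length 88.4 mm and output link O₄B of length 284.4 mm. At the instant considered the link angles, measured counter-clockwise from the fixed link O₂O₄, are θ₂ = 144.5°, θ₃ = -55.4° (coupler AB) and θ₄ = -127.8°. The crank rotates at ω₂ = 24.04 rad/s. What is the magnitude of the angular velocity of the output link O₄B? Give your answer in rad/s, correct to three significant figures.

2.67

ω₂ = 24.04 rad/s
Differentiating the loop-closure r₂e^{iθ₂}+r₃e^{iθ₃}=r₁+r₄e^{iθ₄} gives r₂ω₂e^{iθ₂}+r₃ω₃e^{iθ₃}=r₄ω₄e^{iθ₄}.
Eliminating the other unknown: ω₄ = r₂ω₂ sin(θ₂−θ₃) / [r₄ sin(θ₄−θ₃)].
Numerator sine = -0.34038; denominator sine = -0.95319.
Result = 0.0884·24.04·(-0.34038) / (0.2844·(-0.95319)) = +2.6683 rad/s; magnitude 2.6683 rad/s.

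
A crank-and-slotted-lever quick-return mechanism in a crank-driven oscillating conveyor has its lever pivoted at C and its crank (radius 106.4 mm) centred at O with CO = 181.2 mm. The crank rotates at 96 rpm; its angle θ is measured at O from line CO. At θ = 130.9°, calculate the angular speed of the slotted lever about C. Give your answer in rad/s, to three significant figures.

0.692

ω = 10.05 rad/s (from 96 rpm).
Crank pin A relative to C: A = (d + r cosθ, r sinθ); lever angle φ = atan2(r sinθ, d + r cosθ).
Differentiating tanφ: φ̇ = rω(d cosθ + r)/(d² + r² + 2dr cosθ).
d² + r² + 2dr cosθ = |CA|² = 0.018908 m²;  d cosθ + r = -0.012239 m.
|ω_lever| = |0.1064·10.05·-0.012239| / 0.018908 = 0.69238 rad/s.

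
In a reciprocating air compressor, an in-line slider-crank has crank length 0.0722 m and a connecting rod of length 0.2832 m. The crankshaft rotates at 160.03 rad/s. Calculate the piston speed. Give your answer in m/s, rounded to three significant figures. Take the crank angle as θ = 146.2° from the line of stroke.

ω = 160 rad/s
For an in-line slider-crank, x = r cosθ + √(L² − r² sin²θ), so v = −rω sinθ·[1 + r cosθ/√(L² − r² sin²θ)].
With r = 0.0722 m, L = 0.2832 m, θ = 146.2°: √(L² − r² sin²θ) = 0.28034 m.
v = −0.0722·160·0.55630·[1 + 0.0722·-0.83098/0.28034] = -5.0519 m/s.
|v| = 5.0519 m/s.

5.05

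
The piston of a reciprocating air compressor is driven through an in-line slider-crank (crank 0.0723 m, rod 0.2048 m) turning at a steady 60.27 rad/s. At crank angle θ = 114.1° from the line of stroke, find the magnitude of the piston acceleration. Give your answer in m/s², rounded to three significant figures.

171

ω = 60.27 rad/s
x(θ) = r cosθ + √(L² − r² sin²θ); with ω constant, a = ω²·d²x/dθ².
d²x/dθ² = −r cosθ − r²(cos2θ)/√u − r⁴ sin²2θ/(4u^{3/2}),  u = L² − r² sin²θ = 0.0375873 m².
Substituting r = 0.0723 m, L = 0.2048 m, θ = 114.1°: d²x/dθ² = +0.046973 m.
a = ω²·d²x/dθ² = (60.27)²·(+0.046973) = +170.63 m/s²;  |a| = 170.63 m/s².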